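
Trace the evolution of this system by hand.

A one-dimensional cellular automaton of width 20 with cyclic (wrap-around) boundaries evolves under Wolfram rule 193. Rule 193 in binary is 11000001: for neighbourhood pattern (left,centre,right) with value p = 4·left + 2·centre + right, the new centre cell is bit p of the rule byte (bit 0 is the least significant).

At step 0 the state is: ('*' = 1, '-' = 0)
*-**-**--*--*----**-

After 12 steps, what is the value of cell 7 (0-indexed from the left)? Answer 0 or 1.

0

k=0  *-**-**--*--*----**-
k=1  ---*--*-------**--*-
k=2  **------*****--*----
k=3  -*-****--****----**-
k=4  ----***---***-**--*-
k=5  ***--**-*--**--*----
k=6  -**---*-----*----**-
k=7  --*-*---***---**--*-
k=8  *-----*--**-*--*----
k=9  --***-----*------**-
k=10  *--**-***---****--*-
k=11  ----*--**-*--***----
k=12  ***-----*-----**-***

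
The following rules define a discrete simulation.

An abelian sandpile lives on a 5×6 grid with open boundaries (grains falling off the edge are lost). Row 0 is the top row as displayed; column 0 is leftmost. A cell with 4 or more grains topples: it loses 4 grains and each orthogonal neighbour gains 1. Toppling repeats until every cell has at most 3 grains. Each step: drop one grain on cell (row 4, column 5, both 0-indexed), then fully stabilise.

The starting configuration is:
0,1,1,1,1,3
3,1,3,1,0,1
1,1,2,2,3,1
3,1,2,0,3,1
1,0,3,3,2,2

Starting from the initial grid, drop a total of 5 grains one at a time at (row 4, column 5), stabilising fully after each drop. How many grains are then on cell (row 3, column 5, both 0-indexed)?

step 0: 0,1,1,1,1,3
3,1,3,1,0,1
1,1,2,2,3,1
3,1,2,0,3,1
1,0,3,3,2,2
step 1: 0,1,1,1,1,3
3,1,3,1,0,1
1,1,2,2,3,1
3,1,2,0,3,1
1,0,3,3,2,3
step 2: 0,1,1,1,1,3
3,1,3,1,0,1
1,1,2,2,3,1
3,1,2,0,3,2
1,0,3,3,3,0
step 3: 0,1,1,1,1,3
3,1,3,1,0,1
1,1,2,2,3,1
3,1,2,0,3,2
1,0,3,3,3,1
step 4: 0,1,1,1,1,3
3,1,3,1,0,1
1,1,2,2,3,1
3,1,2,0,3,2
1,0,3,3,3,2
step 5: 0,1,1,1,1,3
3,1,3,1,0,1
1,1,2,2,3,1
3,1,2,0,3,2
1,0,3,3,3,3

2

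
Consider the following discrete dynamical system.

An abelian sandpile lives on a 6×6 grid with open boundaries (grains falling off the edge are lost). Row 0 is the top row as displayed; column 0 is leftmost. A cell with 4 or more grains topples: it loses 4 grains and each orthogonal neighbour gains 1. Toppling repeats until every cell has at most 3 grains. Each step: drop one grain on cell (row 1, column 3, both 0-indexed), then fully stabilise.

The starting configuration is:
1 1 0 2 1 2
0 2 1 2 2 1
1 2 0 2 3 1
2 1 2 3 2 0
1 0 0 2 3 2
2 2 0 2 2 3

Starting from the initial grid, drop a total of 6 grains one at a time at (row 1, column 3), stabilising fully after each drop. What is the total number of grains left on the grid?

0) 1 1 0 2 1 2
0 2 1 2 2 1
1 2 0 2 3 1
2 1 2 3 2 0
1 0 0 2 3 2
2 2 0 2 2 3
1) 1 1 0 2 1 2
0 2 1 3 2 1
1 2 0 2 3 1
2 1 2 3 2 0
1 0 0 2 3 2
2 2 0 2 2 3
2) 1 1 0 3 1 2
0 2 2 0 3 1
1 2 0 3 3 1
2 1 2 3 2 0
1 0 0 2 3 2
2 2 0 2 2 3
3) 1 1 0 3 1 2
0 2 2 1 3 1
1 2 0 3 3 1
2 1 2 3 2 0
1 0 0 2 3 2
2 2 0 2 2 3
4) 1 1 0 3 1 2
0 2 2 2 3 1
1 2 0 3 3 1
2 1 2 3 2 0
1 0 0 2 3 2
2 2 0 2 2 3
5) 1 1 0 3 1 2
0 2 2 3 3 1
1 2 0 3 3 1
2 1 2 3 2 0
1 0 0 2 3 2
2 2 0 2 2 3
6) 1 1 1 0 3 2
0 2 3 3 1 2
1 2 1 2 2 2
2 1 3 2 1 1
1 0 1 0 1 3
2 2 0 3 3 3

58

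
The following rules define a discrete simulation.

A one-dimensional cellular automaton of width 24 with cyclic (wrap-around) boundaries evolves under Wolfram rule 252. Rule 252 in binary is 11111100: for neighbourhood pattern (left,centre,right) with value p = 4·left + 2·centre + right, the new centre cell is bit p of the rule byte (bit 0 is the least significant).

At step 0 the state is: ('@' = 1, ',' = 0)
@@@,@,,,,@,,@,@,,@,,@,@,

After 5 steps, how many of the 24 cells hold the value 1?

24

[0] @@@,@,,,,@,,@,@,,@,,@,@,
[1] @@@@@@,,,@@,@@@@,@@,@@@@
[2] @@@@@@@,,@@@@@@@@@@@@@@@
[3] @@@@@@@@,@@@@@@@@@@@@@@@
[4] @@@@@@@@@@@@@@@@@@@@@@@@
[5] @@@@@@@@@@@@@@@@@@@@@@@@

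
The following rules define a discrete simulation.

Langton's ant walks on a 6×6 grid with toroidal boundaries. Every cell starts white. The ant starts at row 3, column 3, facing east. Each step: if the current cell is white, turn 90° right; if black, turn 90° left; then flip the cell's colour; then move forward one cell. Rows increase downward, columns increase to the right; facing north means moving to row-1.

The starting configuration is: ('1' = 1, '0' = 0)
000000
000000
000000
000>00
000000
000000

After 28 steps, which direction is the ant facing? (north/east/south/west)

east

gen 0: 000000
000000
000000
000>00
000000
000000
gen 1: 000000
000000
000000
000100
000v00
000000
gen 2: 000000
000000
000000
000100
00<100
000000
gen 3: 000000
000000
000000
00^100
001100
000000
gen 4: 000000
000000
000000
001>00
001100
000000
gen 5: 000000
000000
000^00
001000
001100
000000
gen 6: 000000
000000
0001>0
001000
001100
000000
gen 7: 000000
000000
000110
0010v0
001100
000000
gen 8: 000000
000000
000110
001<10
001100
000000
gen 9: 000000
000000
000^10
001110
001100
000000
gen 10: 000000
000000
00<010
001110
001100
000000
gen 11: 000000
00^000
001010
001110
001100
000000
gen 12: 000000
001>00
001010
001110
001100
000000
gen 13: 000000
001100
001v10
001110
001100
000000
gen 14: 000000
001100
00<110
001110
001100
000000
gen 15: 000000
001100
000110
00v110
001100
000000
gen 16: 000000
001100
000110
000>10
001100
000000
gen 17: 000000
001100
000^10
000010
001100
000000
gen 18: 000000
001100
00<010
000010
001100
000000
gen 19: 000000
00^100
001010
000010
001100
000000
gen 20: 000000
0<0100
001010
000010
001100
000000
gen 21: 0^0000
010100
001010
000010
001100
000000
gen 22: 01>000
010100
001010
000010
001100
000000
gen 23: 011000
01v100
001010
000010
001100
000000
gen 24: 011000
0<1100
001010
000010
001100
000000
gen 25: 011000
001100
0v1010
000010
001100
000000
gen 26: 011000
001100
<11010
000010
001100
000000
gen 27: 011000
^01100
111010
000010
001100
000000
gen 28: 011000
1>1100
111010
000010
001100
000000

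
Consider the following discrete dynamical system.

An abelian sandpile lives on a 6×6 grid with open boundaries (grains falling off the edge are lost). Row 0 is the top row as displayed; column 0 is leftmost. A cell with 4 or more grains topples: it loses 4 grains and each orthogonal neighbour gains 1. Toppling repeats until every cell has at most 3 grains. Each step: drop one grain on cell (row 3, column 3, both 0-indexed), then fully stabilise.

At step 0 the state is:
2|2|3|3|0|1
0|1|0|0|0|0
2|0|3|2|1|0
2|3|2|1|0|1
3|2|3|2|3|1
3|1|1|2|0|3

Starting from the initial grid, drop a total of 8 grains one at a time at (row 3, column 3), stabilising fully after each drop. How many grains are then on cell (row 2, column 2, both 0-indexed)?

2

k=0  2|2|3|3|0|1
0|1|0|0|0|0
2|0|3|2|1|0
2|3|2|1|0|1
3|2|3|2|3|1
3|1|1|2|0|3
k=1  2|2|3|3|0|1
0|1|0|0|0|0
2|0|3|2|1|0
2|3|2|2|0|1
3|2|3|2|3|1
3|1|1|2|0|3
k=2  2|2|3|3|0|1
0|1|0|0|0|0
2|0|3|2|1|0
2|3|2|3|0|1
3|2|3|2|3|1
3|1|1|2|0|3
k=3  2|2|3|3|0|1
0|1|0|0|0|0
2|0|3|3|1|0
2|3|3|0|1|1
3|2|3|3|3|1
3|1|1|2|0|3
k=4  2|2|3|3|0|1
0|1|0|0|0|0
2|0|3|3|1|0
2|3|3|1|1|1
3|2|3|3|3|1
3|1|1|2|0|3
k=5  2|2|3|3|0|1
0|1|0|0|0|0
2|0|3|3|1|0
2|3|3|2|1|1
3|2|3|3|3|1
3|1|1|2|0|3
k=6  2|2|3|3|0|1
0|1|0|0|0|0
2|0|3|3|1|0
2|3|3|3|1|1
3|2|3|3|3|1
3|1|1|2|0|3
k=7  2|2|3|3|0|1
0|1|1|1|0|0
3|2|1|1|2|0
0|2|3|3|3|1
2|1|2|2|0|2
0|3|2|3|1|3
k=8  2|2|3|3|0|1
0|1|1|1|0|0
3|2|2|2|3|0
0|3|0|2|0|2
2|1|3|3|1|2
0|3|2|3|1|3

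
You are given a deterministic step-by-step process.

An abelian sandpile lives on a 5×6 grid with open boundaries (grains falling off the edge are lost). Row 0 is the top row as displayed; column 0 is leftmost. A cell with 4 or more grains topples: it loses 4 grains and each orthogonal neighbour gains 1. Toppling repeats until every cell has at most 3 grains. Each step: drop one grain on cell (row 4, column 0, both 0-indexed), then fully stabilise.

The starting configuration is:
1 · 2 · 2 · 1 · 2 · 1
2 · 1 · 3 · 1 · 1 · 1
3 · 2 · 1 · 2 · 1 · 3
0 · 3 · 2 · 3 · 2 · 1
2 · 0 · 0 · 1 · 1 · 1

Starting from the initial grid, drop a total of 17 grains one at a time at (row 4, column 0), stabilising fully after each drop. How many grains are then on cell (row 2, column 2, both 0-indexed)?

0) 1 · 2 · 2 · 1 · 2 · 1
2 · 1 · 3 · 1 · 1 · 1
3 · 2 · 1 · 2 · 1 · 3
0 · 3 · 2 · 3 · 2 · 1
2 · 0 · 0 · 1 · 1 · 1
1) 1 · 2 · 2 · 1 · 2 · 1
2 · 1 · 3 · 1 · 1 · 1
3 · 2 · 1 · 2 · 1 · 3
0 · 3 · 2 · 3 · 2 · 1
3 · 0 · 0 · 1 · 1 · 1
2) 1 · 2 · 2 · 1 · 2 · 1
2 · 1 · 3 · 1 · 1 · 1
3 · 2 · 1 · 2 · 1 · 3
1 · 3 · 2 · 3 · 2 · 1
0 · 1 · 0 · 1 · 1 · 1
3) 1 · 2 · 2 · 1 · 2 · 1
2 · 1 · 3 · 1 · 1 · 1
3 · 2 · 1 · 2 · 1 · 3
1 · 3 · 2 · 3 · 2 · 1
1 · 1 · 0 · 1 · 1 · 1
4) 1 · 2 · 2 · 1 · 2 · 1
2 · 1 · 3 · 1 · 1 · 1
3 · 2 · 1 · 2 · 1 · 3
1 · 3 · 2 · 3 · 2 · 1
2 · 1 · 0 · 1 · 1 · 1
5) 1 · 2 · 2 · 1 · 2 · 1
2 · 1 · 3 · 1 · 1 · 1
3 · 2 · 1 · 2 · 1 · 3
1 · 3 · 2 · 3 · 2 · 1
3 · 1 · 0 · 1 · 1 · 1
6) 1 · 2 · 2 · 1 · 2 · 1
2 · 1 · 3 · 1 · 1 · 1
3 · 2 · 1 · 2 · 1 · 3
2 · 3 · 2 · 3 · 2 · 1
0 · 2 · 0 · 1 · 1 · 1
7) 1 · 2 · 2 · 1 · 2 · 1
2 · 1 · 3 · 1 · 1 · 1
3 · 2 · 1 · 2 · 1 · 3
2 · 3 · 2 · 3 · 2 · 1
1 · 2 · 0 · 1 · 1 · 1
8) 1 · 2 · 2 · 1 · 2 · 1
2 · 1 · 3 · 1 · 1 · 1
3 · 2 · 1 · 2 · 1 · 3
2 · 3 · 2 · 3 · 2 · 1
2 · 2 · 0 · 1 · 1 · 1
9) 1 · 2 · 2 · 1 · 2 · 1
2 · 1 · 3 · 1 · 1 · 1
3 · 2 · 1 · 2 · 1 · 3
2 · 3 · 2 · 3 · 2 · 1
3 · 2 · 0 · 1 · 1 · 1
10) 1 · 2 · 2 · 1 · 2 · 1
2 · 1 · 3 · 1 · 1 · 1
3 · 2 · 1 · 2 · 1 · 3
3 · 3 · 2 · 3 · 2 · 1
0 · 3 · 0 · 1 · 1 · 1
11) 1 · 2 · 2 · 1 · 2 · 1
2 · 1 · 3 · 1 · 1 · 1
3 · 2 · 1 · 2 · 1 · 3
3 · 3 · 2 · 3 · 2 · 1
1 · 3 · 0 · 1 · 1 · 1
12) 1 · 2 · 2 · 1 · 2 · 1
2 · 1 · 3 · 1 · 1 · 1
3 · 2 · 1 · 2 · 1 · 3
3 · 3 · 2 · 3 · 2 · 1
2 · 3 · 0 · 1 · 1 · 1
13) 1 · 2 · 2 · 1 · 2 · 1
2 · 1 · 3 · 1 · 1 · 1
3 · 2 · 1 · 2 · 1 · 3
3 · 3 · 2 · 3 · 2 · 1
3 · 3 · 0 · 1 · 1 · 1
14) 1 · 2 · 2 · 1 · 2 · 1
3 · 2 · 3 · 1 · 1 · 1
1 · 0 · 2 · 2 · 1 · 3
2 · 2 · 3 · 3 · 2 · 1
2 · 1 · 1 · 1 · 1 · 1
15) 1 · 2 · 2 · 1 · 2 · 1
3 · 2 · 3 · 1 · 1 · 1
1 · 0 · 2 · 2 · 1 · 3
2 · 2 · 3 · 3 · 2 · 1
3 · 1 · 1 · 1 · 1 · 1
16) 1 · 2 · 2 · 1 · 2 · 1
3 · 2 · 3 · 1 · 1 · 1
1 · 0 · 2 · 2 · 1 · 3
3 · 2 · 3 · 3 · 2 · 1
0 · 2 · 1 · 1 · 1 · 1
17) 1 · 2 · 2 · 1 · 2 · 1
3 · 2 · 3 · 1 · 1 · 1
1 · 0 · 2 · 2 · 1 · 3
3 · 2 · 3 · 3 · 2 · 1
1 · 2 · 1 · 1 · 1 · 1

2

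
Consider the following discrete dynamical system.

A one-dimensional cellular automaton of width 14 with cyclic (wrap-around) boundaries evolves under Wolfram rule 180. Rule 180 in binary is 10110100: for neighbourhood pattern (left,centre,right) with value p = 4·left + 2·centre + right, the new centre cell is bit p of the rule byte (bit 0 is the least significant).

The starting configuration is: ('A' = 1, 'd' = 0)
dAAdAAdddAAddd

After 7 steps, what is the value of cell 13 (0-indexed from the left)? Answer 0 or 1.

0

step 0: dAAdAAdddAAddd
step 1: dddAddAddddAdd
step 2: dddAAdAAdddAAd
step 3: dddddAddAddddA
step 4: AddddAAdAAdddA
step 5: dAdddddAddAddd
step 6: dAAddddAAdAAdd
step 7: dddAdddddAddAd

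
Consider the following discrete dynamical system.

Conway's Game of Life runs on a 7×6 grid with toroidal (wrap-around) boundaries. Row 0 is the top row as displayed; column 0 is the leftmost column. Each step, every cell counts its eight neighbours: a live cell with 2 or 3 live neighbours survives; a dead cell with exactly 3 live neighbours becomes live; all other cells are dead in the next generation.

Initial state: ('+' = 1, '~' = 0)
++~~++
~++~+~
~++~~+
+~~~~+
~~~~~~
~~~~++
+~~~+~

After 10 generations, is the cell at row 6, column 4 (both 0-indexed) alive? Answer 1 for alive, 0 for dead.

0

0) ++~~++
~++~+~
~++~~+
+~~~~+
~~~~~~
~~~~++
+~~~+~
1) ~~+~+~
~~~~+~
~~++++
++~~~+
+~~~+~
~~~~++
~+~+~~
2) ~~+~+~
~~+~~~
~+++~~
~++~~~
~+~~+~
+~~+++
~~++~+
3) ~++~+~
~~~~~~
~~~+~~
+~~~~~
~+~~+~
++~~~~
+++~~~
4) +~++~~
~~++~~
~~~~~~
~~~~~~
~+~~~+
~~~~~+
~~~+~+
5) ~+~~~~
~+++~~
~~~~~~
~~~~~~
+~~~~~
~~~~~+
+~++~+
6) ~~~~+~
~++~~~
~~+~~~
~~~~~~
~~~~~~
~+~~++
+++~++
7) ~~~~+~
~+++~~
~++~~~
~~~~~~
~~~~~~
~++++~
~++~~~
8) ~~~~~~
~+~+~~
~+~+~~
~~~~~~
~~++~~
~+~+~~
~+~~+~
9) ~~+~~~
~~~~~~
~~~~~~
~~~+~~
~~++~~
~+~++~
~~+~~~
10) ~~~~~~
~~~~~~
~~~~~~
~~++~~
~~~~~~
~+~~+~
~++~~~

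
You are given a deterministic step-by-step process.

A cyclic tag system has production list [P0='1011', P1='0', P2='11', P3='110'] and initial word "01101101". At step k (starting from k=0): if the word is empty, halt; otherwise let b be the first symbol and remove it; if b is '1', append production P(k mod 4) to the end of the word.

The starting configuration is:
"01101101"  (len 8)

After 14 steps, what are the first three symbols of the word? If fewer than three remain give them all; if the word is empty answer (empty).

101

0) "01101101"  (len 8)
1) "1101101"  (len 7)
2) "1011010"  (len 7)
3) "01101011"  (len 8)
4) "1101011"  (len 7)
5) "1010111011"  (len 10)
6) "0101110110"  (len 10)
7) "101110110"  (len 9)
8) "01110110110"  (len 11)
9) "1110110110"  (len 10)
10) "1101101100"  (len 10)
11) "10110110011"  (len 11)
12) "0110110011110"  (len 13)
13) "110110011110"  (len 12)
14) "101100111100"  (len 12)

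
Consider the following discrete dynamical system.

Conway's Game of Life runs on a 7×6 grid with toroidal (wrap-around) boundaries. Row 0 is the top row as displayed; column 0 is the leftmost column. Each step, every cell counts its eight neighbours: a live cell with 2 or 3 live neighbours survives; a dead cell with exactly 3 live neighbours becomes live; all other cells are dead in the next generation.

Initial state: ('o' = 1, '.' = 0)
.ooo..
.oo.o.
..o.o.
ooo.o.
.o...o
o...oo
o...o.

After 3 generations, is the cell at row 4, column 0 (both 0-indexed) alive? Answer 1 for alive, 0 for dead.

t=0: .ooo..
.oo.o.
..o.o.
ooo.o.
.o...o
o...oo
o...o.
t=1: o...oo
....o.
o...o.
o.o.o.
..oo..
.o..o.
o.o.o.
t=2: oo..o.
o..oo.
.o..o.
..o.o.
..o.oo
.o..oo
o...o.
t=3: oo..o.
o.ooo.
.oo.o.
.oo.o.
ooo...
.o....
...oo.

1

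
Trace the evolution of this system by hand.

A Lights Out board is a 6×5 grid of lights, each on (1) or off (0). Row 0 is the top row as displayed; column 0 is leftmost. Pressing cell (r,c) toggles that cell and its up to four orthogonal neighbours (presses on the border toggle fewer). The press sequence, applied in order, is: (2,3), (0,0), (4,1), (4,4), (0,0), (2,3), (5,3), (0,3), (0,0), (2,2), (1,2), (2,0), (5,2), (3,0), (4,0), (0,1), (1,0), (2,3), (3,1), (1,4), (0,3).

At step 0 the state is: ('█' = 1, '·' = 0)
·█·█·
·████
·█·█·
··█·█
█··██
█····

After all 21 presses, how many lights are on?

k=0  ·█·█·
·████
·█·█·
··█·█
█··██
█····
k=1  ·█·█·
·██·█
·██·█
··███
█··██
█····
k=2  █··█·
███·█
·██·█
··███
█··██
█····
k=3  █··█·
███·█
·██·█
·████
·████
██···
k=4  █··█·
███·█
·██·█
·███·
·██··
██··█
k=5  ·█·█·
·██·█
·██·█
·███·
·██··
██··█
k=6  ·█·█·
·████
·█·█·
·██··
·██··
██··█
k=7  ·█·█·
·████
·█·█·
·██··
·███·
████·
k=8  ·██·█
·██·█
·█·█·
·██··
·███·
████·
k=9  █·█·█
███·█
·█·█·
·██··
·███·
████·
k=10  █·█·█
██··█
··█··
·█···
·███·
████·
k=11  █···█
█·███
·····
·█···
·███·
████·
k=12  █···█
··███
██···
██···
·███·
████·
k=13  █···█
··███
██···
██···
·█·█·
█····
k=14  █···█
··███
·█···
·····
██·█·
█····
k=15  █···█
··███
·█···
█····
···█·
·····
k=16  ·██·█
·████
·█···
█····
···█·
·····
k=17  ███·█
█·███
██···
█····
···█·
·····
k=18  ███·█
█·█·█
█████
█··█·
···█·
·····
k=19  ███·█
█·█·█
█·███
·███·
·█·█·
·····
k=20  ███··
█·██·
█·██·
·███·
·█·█·
·····
k=21  ██·██
█·█··
█·██·
·███·
·█·█·
·····

14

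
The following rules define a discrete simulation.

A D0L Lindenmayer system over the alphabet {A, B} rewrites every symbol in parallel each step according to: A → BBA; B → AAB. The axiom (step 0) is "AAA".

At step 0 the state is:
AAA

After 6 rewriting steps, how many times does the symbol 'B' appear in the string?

[0] AAA
[1] BBABBABBA
[2] AABAABBBAAABAABBBAAABAABBBA
[3] BBABBAAABBBABBAAABAABAABBBABBABBAAABBBABBAAABAABAABBBABBABBAAABBBABBAAABAABAABBBA
[4] AABAABBBAAABAABBBABBABBAAABAABAABBBAAABAABBBABBABBAAABBBAB…AAABAABAABBBAAABAABBBABBABBAAABBBABBAAABBBABBAAABAABAABBBA  (len 243)
[5] BBABBAAABBBABBAAABAABAABBBABBABBAAABBBABBAAABAABAABBBAAABA…AAABAABAABBBAAABAABBBABBABBAAABBBABBAAABBBABBAAABAABAABBBA  (len 729)
[6] AABAABBBAAABAABBBABBABBAAABAABAABBBAAABAABBBABBABBAAABBBAB…AAABAABAABBBAAABAABBBABBABBAAABBBABBAAABBBABBAAABAABAABBBA  (len 2187)

1092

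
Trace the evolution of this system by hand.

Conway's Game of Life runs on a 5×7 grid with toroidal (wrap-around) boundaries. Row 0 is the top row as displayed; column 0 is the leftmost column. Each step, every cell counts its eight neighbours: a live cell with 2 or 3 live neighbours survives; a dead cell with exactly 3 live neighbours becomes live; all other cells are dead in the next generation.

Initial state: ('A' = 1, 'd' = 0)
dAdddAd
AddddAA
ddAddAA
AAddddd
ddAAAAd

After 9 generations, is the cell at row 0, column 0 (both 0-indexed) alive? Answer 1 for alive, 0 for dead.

[0] dAdddAd
AddddAA
ddAddAA
AAddddd
ddAAAAd
[1] AAAAddd
AAddAdd
dddddAd
AAddddd
AdAAAAA
[2] ddddddd
AddAAdA
ddddddA
AAAAddd
ddddAAd
[3] dddAddA
AddddAA
ddddAAA
AAAAAAA
dAAAAdd
[4] dAdAddA
Adddddd
ddAdddd
ddddddd
ddddddd
[5] Adddddd
AAAdddd
ddddddd
ddddddd
ddddddd
[6] Adddddd
AAddddd
dAddddd
ddddddd
ddddddd
[7] AAddddd
AAddddd
AAddddd
ddddddd
ddddddd
[8] AAddddd
ddAdddA
AAddddd
ddddddd
ddddddd
[9] AAddddd
ddAdddA
AAddddd
ddddddd
ddddddd

1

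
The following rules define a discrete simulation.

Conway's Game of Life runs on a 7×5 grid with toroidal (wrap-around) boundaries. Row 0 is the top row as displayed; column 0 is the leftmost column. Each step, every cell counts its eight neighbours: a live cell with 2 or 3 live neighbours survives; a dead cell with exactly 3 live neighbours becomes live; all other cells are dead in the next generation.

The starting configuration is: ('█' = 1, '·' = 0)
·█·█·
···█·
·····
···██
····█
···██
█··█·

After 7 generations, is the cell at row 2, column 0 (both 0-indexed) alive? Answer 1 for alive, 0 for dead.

gen 0: ·█·█·
···█·
·····
···██
····█
···██
█··█·
gen 1: ···█·
··█··
···██
···██
█····
█··█·
█··█·
gen 2: ··███
··█·█
··█·█
█··█·
█··█·
██···
··██·
gen 3: ·█··█
███·█
███·█
████·
█·█··
██·█·
█····
gen 4: ··███
·····
·····
·····
·····
█·█··
··█··
gen 5: ··██·
···█·
·····
·····
·····
·█···
··█·█
gen 6: ··█·█
··██·
·····
·····
·····
·····
·██··
gen 7: ·····
··██·
·····
·····
·····
·····
·███·

0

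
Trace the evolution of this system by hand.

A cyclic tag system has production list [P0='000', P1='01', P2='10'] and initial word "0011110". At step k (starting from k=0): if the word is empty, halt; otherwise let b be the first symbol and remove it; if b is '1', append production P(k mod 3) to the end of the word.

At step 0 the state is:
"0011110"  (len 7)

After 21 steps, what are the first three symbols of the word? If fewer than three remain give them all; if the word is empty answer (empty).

gen 0: "0011110"  (len 7)
gen 1: "011110"  (len 6)
gen 2: "11110"  (len 5)
gen 3: "111010"  (len 6)
gen 4: "11010000"  (len 8)
gen 5: "101000001"  (len 9)
gen 6: "0100000110"  (len 10)
gen 7: "100000110"  (len 9)
gen 8: "0000011001"  (len 10)
gen 9: "000011001"  (len 9)
gen 10: "00011001"  (len 8)
gen 11: "0011001"  (len 7)
gen 12: "011001"  (len 6)
gen 13: "11001"  (len 5)
gen 14: "100101"  (len 6)
gen 15: "0010110"  (len 7)
gen 16: "010110"  (len 6)
gen 17: "10110"  (len 5)
gen 18: "011010"  (len 6)
gen 19: "11010"  (len 5)
gen 20: "101001"  (len 6)
gen 21: "0100110"  (len 7)

010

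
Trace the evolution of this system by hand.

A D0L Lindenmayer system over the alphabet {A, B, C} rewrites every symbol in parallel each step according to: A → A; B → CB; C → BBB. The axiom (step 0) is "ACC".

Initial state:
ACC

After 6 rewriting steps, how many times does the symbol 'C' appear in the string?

t=0: ACC
t=1: ABBBBBB
t=2: ACBCBCBCBCBCB
t=3: ABBBCBBBBCBBBBCBBBBCBBBBCBBBBCB
t=4: ACBCBCBBBBCBCBCBCBBBBCBCBCBCBBBBCBCBCBCBBBBCBCBCBCBBBBCBCBCBCBBBBCB
t=5: ABBBCBBBBCBBBBCBCBCBCBBBBCBBBBCBBBBCBBBBCBCBCBCBBBBCBBBBCB…BBBBCBBBBCBBBBCBBBBCBCBCBCBBBBCBBBBCBBBBCBBBBCBCBCBCBBBBCB  (len 157)
t=6: ACBCBCBBBBCBCBCBCBBBBCBCBCBCBBBBCBBBBCBBBBCBBBBCBCBCBCBBBB…BCBCBBBBCBCBCBCBBBBCBCBCBCBBBBCBBBBCBBBBCBBBBCBCBCBCBBBBCB  (len 355)

114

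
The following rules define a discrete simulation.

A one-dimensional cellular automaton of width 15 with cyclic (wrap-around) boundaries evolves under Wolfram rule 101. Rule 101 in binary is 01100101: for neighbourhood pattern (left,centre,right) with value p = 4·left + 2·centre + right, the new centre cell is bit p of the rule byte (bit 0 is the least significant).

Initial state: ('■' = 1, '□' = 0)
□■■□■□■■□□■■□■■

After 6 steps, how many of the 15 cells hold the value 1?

9

k=0  □■■□■□■■□□■■□■■
k=1  ■□■■■■□■□□□■■□■
k=2  ■■□□□■■■□■□□■■□
k=3  □■□■□□□■■■□□□■■
k=4  ■■■■□■□□□■□■□□■
k=5  □□□■■■□■□■■■□□□
k=6  ■■□□□■■■■□□■□■■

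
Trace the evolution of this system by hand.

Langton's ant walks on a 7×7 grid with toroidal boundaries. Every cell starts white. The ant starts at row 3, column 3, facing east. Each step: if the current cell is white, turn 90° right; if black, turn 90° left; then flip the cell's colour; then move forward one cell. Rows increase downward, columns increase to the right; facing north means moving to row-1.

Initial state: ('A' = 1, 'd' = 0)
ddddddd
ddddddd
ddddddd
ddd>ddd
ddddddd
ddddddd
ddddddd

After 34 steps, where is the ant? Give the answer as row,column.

2,0

t=0: ddddddd
ddddddd
ddddddd
ddd>ddd
ddddddd
ddddddd
ddddddd
t=1: ddddddd
ddddddd
ddddddd
dddAddd
dddvddd
ddddddd
ddddddd
t=2: ddddddd
ddddddd
ddddddd
dddAddd
dd<Addd
ddddddd
ddddddd
t=3: ddddddd
ddddddd
ddddddd
dd^Addd
ddAAddd
ddddddd
ddddddd
t=4: ddddddd
ddddddd
ddddddd
ddA>ddd
ddAAddd
ddddddd
ddddddd
t=5: ddddddd
ddddddd
ddd^ddd
ddAdddd
ddAAddd
ddddddd
ddddddd
t=6: ddddddd
ddddddd
dddA>dd
ddAdddd
ddAAddd
ddddddd
ddddddd
t=7: ddddddd
ddddddd
dddAAdd
ddAdvdd
ddAAddd
ddddddd
ddddddd
t=8: ddddddd
ddddddd
dddAAdd
ddA<Add
ddAAddd
ddddddd
ddddddd
t=9: ddddddd
ddddddd
ddd^Add
ddAAAdd
ddAAddd
ddddddd
ddddddd
t=10: ddddddd
ddddddd
dd<dAdd
ddAAAdd
ddAAddd
ddddddd
ddddddd
t=11: ddddddd
dd^dddd
ddAdAdd
ddAAAdd
ddAAddd
ddddddd
ddddddd
t=12: ddddddd
ddA>ddd
ddAdAdd
ddAAAdd
ddAAddd
ddddddd
ddddddd
t=13: ddddddd
ddAAddd
ddAvAdd
ddAAAdd
ddAAddd
ddddddd
ddddddd
t=14: ddddddd
ddAAddd
dd<AAdd
ddAAAdd
ddAAddd
ddddddd
ddddddd
t=15: ddddddd
ddAAddd
dddAAdd
ddvAAdd
ddAAddd
ddddddd
ddddddd
t=16: ddddddd
ddAAddd
dddAAdd
ddd>Add
ddAAddd
ddddddd
ddddddd
t=17: ddddddd
ddAAddd
ddd^Add
ddddAdd
ddAAddd
ddddddd
ddddddd
t=18: ddddddd
ddAAddd
dd<dAdd
ddddAdd
ddAAddd
ddddddd
ddddddd
t=19: ddddddd
dd^Addd
ddAdAdd
ddddAdd
ddAAddd
ddddddd
ddddddd
t=20: ddddddd
d<dAddd
ddAdAdd
ddddAdd
ddAAddd
ddddddd
ddddddd
t=21: d^ddddd
dAdAddd
ddAdAdd
ddddAdd
ddAAddd
ddddddd
ddddddd
t=22: dA>dddd
dAdAddd
ddAdAdd
ddddAdd
ddAAddd
ddddddd
ddddddd
t=23: dAAdddd
dAvAddd
ddAdAdd
ddddAdd
ddAAddd
ddddddd
ddddddd
t=24: dAAdddd
d<AAddd
ddAdAdd
ddddAdd
ddAAddd
ddddddd
ddddddd
t=25: dAAdddd
ddAAddd
dvAdAdd
ddddAdd
ddAAddd
ddddddd
ddddddd
t=26: dAAdddd
ddAAddd
<AAdAdd
ddddAdd
ddAAddd
ddddddd
ddddddd
t=27: dAAdddd
^dAAddd
AAAdAdd
ddddAdd
ddAAddd
ddddddd
ddddddd
t=28: dAAdddd
A>AAddd
AAAdAdd
ddddAdd
ddAAddd
ddddddd
ddddddd
t=29: dAAdddd
AAAAddd
AvAdAdd
ddddAdd
ddAAddd
ddddddd
ddddddd
t=30: dAAdddd
AAAAddd
Ad>dAdd
ddddAdd
ddAAddd
ddddddd
ddddddd
t=31: dAAdddd
AA^Addd
AdddAdd
ddddAdd
ddAAddd
ddddddd
ddddddd
t=32: dAAdddd
A<dAddd
AdddAdd
ddddAdd
ddAAddd
ddddddd
ddddddd
t=33: dAAdddd
AddAddd
AvddAdd
ddddAdd
ddAAddd
ddddddd
ddddddd
t=34: dAAdddd
AddAddd
<AddAdd
ddddAdd
ddAAddd
ddddddd
ddddddd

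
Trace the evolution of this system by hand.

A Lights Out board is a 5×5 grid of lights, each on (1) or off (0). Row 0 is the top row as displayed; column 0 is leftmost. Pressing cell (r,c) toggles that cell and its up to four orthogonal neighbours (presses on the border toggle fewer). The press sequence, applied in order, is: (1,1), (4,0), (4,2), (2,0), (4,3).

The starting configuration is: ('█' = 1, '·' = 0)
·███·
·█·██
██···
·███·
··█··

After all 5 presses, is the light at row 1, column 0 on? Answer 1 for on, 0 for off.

step 0: ·███·
·█·██
██···
·███·
··█··
step 1: ··██·
█·███
█····
·███·
··█··
step 2: ··██·
█·███
█····
████·
███··
step 3: ··██·
█·███
█····
██·█·
█··█·
step 4: ··██·
··███
·█···
·█·█·
█··█·
step 5: ··██·
··███
·█···
·█···
█·█·█

0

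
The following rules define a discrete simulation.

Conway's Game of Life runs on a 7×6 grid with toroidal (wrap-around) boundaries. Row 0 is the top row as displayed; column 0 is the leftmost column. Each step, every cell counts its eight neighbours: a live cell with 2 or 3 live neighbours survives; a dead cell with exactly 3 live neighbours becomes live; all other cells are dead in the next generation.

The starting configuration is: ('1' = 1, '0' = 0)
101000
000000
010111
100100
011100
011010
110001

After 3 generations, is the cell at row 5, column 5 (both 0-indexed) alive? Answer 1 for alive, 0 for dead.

step 0: 101000
000000
010111
100100
011100
011010
110001
step 1: 100001
111111
101111
100001
100010
000011
000101
step 2: 000000
000000
000000
000000
100010
100100
000000
step 3: 000000
000000
000000
000000
000001
000001
000000

1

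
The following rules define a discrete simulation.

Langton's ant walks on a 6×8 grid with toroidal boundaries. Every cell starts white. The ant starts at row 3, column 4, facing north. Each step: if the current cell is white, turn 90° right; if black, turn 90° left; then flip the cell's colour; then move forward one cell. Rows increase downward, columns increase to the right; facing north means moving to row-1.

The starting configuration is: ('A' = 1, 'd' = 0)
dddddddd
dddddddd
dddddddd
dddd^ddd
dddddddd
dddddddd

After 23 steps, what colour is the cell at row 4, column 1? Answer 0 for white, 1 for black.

1

step 0: dddddddd
dddddddd
dddddddd
dddd^ddd
dddddddd
dddddddd
step 1: dddddddd
dddddddd
dddddddd
ddddA>dd
dddddddd
dddddddd
step 2: dddddddd
dddddddd
dddddddd
ddddAAdd
dddddvdd
dddddddd
step 3: dddddddd
dddddddd
dddddddd
ddddAAdd
dddd<Add
dddddddd
step 4: dddddddd
dddddddd
dddddddd
dddd^Add
ddddAAdd
dddddddd
step 5: dddddddd
dddddddd
dddddddd
ddd<dAdd
ddddAAdd
dddddddd
step 6: dddddddd
dddddddd
ddd^dddd
dddAdAdd
ddddAAdd
dddddddd
step 7: dddddddd
dddddddd
dddA>ddd
dddAdAdd
ddddAAdd
dddddddd
step 8: dddddddd
dddddddd
dddAAddd
dddAvAdd
ddddAAdd
dddddddd
step 9: dddddddd
dddddddd
dddAAddd
ddd<AAdd
ddddAAdd
dddddddd
step 10: dddddddd
dddddddd
dddAAddd
ddddAAdd
dddvAAdd
dddddddd
step 11: dddddddd
dddddddd
dddAAddd
ddddAAdd
dd<AAAdd
dddddddd
step 12: dddddddd
dddddddd
dddAAddd
dd^dAAdd
ddAAAAdd
dddddddd
step 13: dddddddd
dddddddd
dddAAddd
ddA>AAdd
ddAAAAdd
dddddddd
step 14: dddddddd
dddddddd
dddAAddd
ddAAAAdd
ddAvAAdd
dddddddd
step 15: dddddddd
dddddddd
dddAAddd
ddAAAAdd
ddAd>Add
dddddddd
step 16: dddddddd
dddddddd
dddAAddd
ddAA^Add
ddAddAdd
dddddddd
step 17: dddddddd
dddddddd
dddAAddd
ddA<dAdd
ddAddAdd
dddddddd
step 18: dddddddd
dddddddd
dddAAddd
ddAddAdd
ddAvdAdd
dddddddd
step 19: dddddddd
dddddddd
dddAAddd
ddAddAdd
dd<AdAdd
dddddddd
step 20: dddddddd
dddddddd
dddAAddd
ddAddAdd
dddAdAdd
ddvddddd
step 21: dddddddd
dddddddd
dddAAddd
ddAddAdd
dddAdAdd
d<Addddd
step 22: dddddddd
dddddddd
dddAAddd
ddAddAdd
d^dAdAdd
dAAddddd
step 23: dddddddd
dddddddd
dddAAddd
ddAddAdd
dA>AdAdd
dAAddddd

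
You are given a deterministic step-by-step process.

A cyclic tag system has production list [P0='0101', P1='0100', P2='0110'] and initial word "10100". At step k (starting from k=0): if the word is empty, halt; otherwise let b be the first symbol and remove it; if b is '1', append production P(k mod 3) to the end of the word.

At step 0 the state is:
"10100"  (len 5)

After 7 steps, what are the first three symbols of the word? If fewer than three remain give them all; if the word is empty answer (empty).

010

t=0: "10100"  (len 5)
t=1: "01000101"  (len 8)
t=2: "1000101"  (len 7)
t=3: "0001010110"  (len 10)
t=4: "001010110"  (len 9)
t=5: "01010110"  (len 8)
t=6: "1010110"  (len 7)
t=7: "0101100101"  (len 10)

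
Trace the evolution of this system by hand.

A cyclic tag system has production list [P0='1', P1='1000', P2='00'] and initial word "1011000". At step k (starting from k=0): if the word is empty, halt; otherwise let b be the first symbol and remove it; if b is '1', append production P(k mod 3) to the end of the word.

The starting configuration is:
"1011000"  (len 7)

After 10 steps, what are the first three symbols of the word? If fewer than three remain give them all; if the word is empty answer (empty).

110

[0] "1011000"  (len 7)
[1] "0110001"  (len 7)
[2] "110001"  (len 6)
[3] "1000100"  (len 7)
[4] "0001001"  (len 7)
[5] "001001"  (len 6)
[6] "01001"  (len 5)
[7] "1001"  (len 4)
[8] "0011000"  (len 7)
[9] "011000"  (len 6)
[10] "11000"  (len 5)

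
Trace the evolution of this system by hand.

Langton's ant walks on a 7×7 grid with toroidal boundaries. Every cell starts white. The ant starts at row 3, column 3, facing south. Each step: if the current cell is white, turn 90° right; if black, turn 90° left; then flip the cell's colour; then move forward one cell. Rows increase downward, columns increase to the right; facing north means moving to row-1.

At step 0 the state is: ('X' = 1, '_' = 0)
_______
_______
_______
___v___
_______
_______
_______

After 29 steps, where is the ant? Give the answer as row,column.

step 0: _______
_______
_______
___v___
_______
_______
_______
step 1: _______
_______
_______
__<X___
_______
_______
_______
step 2: _______
_______
__^____
__XX___
_______
_______
_______
step 3: _______
_______
__X>___
__XX___
_______
_______
_______
step 4: _______
_______
__XX___
__Xv___
_______
_______
_______
step 5: _______
_______
__XX___
__X_>__
_______
_______
_______
step 6: _______
_______
__XX___
__X_X__
____v__
_______
_______
step 7: _______
_______
__XX___
__X_X__
___<X__
_______
_______
step 8: _______
_______
__XX___
__X^X__
___XX__
_______
_______
step 9: _______
_______
__XX___
__XX>__
___XX__
_______
_______
step 10: _______
_______
__XX^__
__XX___
___XX__
_______
_______
step 11: _______
_______
__XXX>_
__XX___
___XX__
_______
_______
step 12: _______
_______
__XXXX_
__XX_v_
___XX__
_______
_______
step 13: _______
_______
__XXXX_
__XX<X_
___XX__
_______
_______
step 14: _______
_______
__XX^X_
__XXXX_
___XX__
_______
_______
step 15: _______
_______
__X<_X_
__XXXX_
___XX__
_______
_______
step 16: _______
_______
__X__X_
__XvXX_
___XX__
_______
_______
step 17: _______
_______
__X__X_
__X_>X_
___XX__
_______
_______
step 18: _______
_______
__X_^X_
__X__X_
___XX__
_______
_______
step 19: _______
_______
__X_X>_
__X__X_
___XX__
_______
_______
step 20: _______
_____^_
__X_X__
__X__X_
___XX__
_______
_______
step 21: _______
_____X>
__X_X__
__X__X_
___XX__
_______
_______
step 22: _______
_____XX
__X_X_v
__X__X_
___XX__
_______
_______
step 23: _______
_____XX
__X_X<X
__X__X_
___XX__
_______
_______
step 24: _______
_____^X
__X_XXX
__X__X_
___XX__
_______
_______
step 25: _______
____<_X
__X_XXX
__X__X_
___XX__
_______
_______
step 26: ____^__
____X_X
__X_XXX
__X__X_
___XX__
_______
_______
step 27: ____X>_
____X_X
__X_XXX
__X__X_
___XX__
_______
_______
step 28: ____XX_
____XvX
__X_XXX
__X__X_
___XX__
_______
_______
step 29: ____XX_
____<XX
__X_XXX
__X__X_
___XX__
_______
_______

1,4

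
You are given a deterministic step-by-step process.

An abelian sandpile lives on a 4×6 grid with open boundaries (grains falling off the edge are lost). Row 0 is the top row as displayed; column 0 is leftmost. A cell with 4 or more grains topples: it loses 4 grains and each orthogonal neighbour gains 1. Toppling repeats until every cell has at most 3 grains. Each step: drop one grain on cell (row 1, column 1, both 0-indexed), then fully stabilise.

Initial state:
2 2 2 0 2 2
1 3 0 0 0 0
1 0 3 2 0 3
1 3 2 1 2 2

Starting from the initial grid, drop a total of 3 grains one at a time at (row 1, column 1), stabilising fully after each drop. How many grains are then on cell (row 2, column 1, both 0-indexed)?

t=0: 2 2 2 0 2 2
1 3 0 0 0 0
1 0 3 2 0 3
1 3 2 1 2 2
t=1: 2 3 2 0 2 2
2 0 1 0 0 0
1 1 3 2 0 3
1 3 2 1 2 2
t=2: 2 3 2 0 2 2
2 1 1 0 0 0
1 1 3 2 0 3
1 3 2 1 2 2
t=3: 2 3 2 0 2 2
2 2 1 0 0 0
1 1 3 2 0 3
1 3 2 1 2 2

1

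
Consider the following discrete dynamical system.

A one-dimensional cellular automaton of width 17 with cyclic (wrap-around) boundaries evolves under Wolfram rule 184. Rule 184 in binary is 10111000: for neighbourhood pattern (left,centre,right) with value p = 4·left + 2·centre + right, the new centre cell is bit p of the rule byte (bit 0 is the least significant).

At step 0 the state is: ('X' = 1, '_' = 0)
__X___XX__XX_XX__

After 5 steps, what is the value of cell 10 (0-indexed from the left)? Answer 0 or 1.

0

[0] __X___XX__XX_XX__
[1] ___X__X_X_X_XX_X_
[2] ____X__X_X_XX_X_X
[3] X____X__X_XX_X_X_
[4] _X____X__XX_X_X_X
[5] X_X____X_X_X_X_X_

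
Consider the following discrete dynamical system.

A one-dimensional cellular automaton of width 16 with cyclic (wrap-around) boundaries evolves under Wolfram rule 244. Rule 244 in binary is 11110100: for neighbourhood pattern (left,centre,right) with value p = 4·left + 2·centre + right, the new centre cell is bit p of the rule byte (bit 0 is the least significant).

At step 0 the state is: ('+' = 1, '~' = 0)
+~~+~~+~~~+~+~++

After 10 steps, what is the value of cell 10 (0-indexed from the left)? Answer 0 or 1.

1

t=0: +~~+~~+~~~+~+~++
t=1: ++~++~++~~++++~+
t=2: +++~++~++~~++++~
t=3: ~+++~++~++~~++++
t=4: +~+++~++~++~~+++
t=5: ++~+++~++~++~~++
t=6: +++~+++~++~++~~+
t=7: ++++~+++~++~++~~
t=8: ~++++~+++~++~++~
t=9: ~~++++~+++~++~++
t=10: +~~++++~+++~++~+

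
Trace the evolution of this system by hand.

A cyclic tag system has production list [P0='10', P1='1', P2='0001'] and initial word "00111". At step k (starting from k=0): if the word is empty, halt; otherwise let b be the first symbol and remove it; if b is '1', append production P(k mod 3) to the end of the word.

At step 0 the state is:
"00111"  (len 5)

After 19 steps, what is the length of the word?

6

t=0: "00111"  (len 5)
t=1: "0111"  (len 4)
t=2: "111"  (len 3)
t=3: "110001"  (len 6)
t=4: "1000110"  (len 7)
t=5: "0001101"  (len 7)
t=6: "001101"  (len 6)
t=7: "01101"  (len 5)
t=8: "1101"  (len 4)
t=9: "1010001"  (len 7)
t=10: "01000110"  (len 8)
t=11: "1000110"  (len 7)
t=12: "0001100001"  (len 10)
t=13: "001100001"  (len 9)
t=14: "01100001"  (len 8)
t=15: "1100001"  (len 7)
t=16: "10000110"  (len 8)
t=17: "00001101"  (len 8)
t=18: "0001101"  (len 7)
t=19: "001101"  (len 6)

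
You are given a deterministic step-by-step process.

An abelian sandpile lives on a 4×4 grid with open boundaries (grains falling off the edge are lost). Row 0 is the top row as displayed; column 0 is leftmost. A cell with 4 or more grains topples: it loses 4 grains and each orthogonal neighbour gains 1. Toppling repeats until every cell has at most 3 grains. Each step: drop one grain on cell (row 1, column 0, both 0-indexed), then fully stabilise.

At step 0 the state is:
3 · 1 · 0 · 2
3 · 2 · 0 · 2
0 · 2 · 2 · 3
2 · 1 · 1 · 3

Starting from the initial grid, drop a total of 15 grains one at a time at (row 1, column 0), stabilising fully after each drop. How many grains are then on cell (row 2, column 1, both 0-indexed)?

gen 0: 3 · 1 · 0 · 2
3 · 2 · 0 · 2
0 · 2 · 2 · 3
2 · 1 · 1 · 3
gen 1: 0 · 2 · 0 · 2
1 · 3 · 0 · 2
1 · 2 · 2 · 3
2 · 1 · 1 · 3
gen 2: 0 · 2 · 0 · 2
2 · 3 · 0 · 2
1 · 2 · 2 · 3
2 · 1 · 1 · 3
gen 3: 0 · 2 · 0 · 2
3 · 3 · 0 · 2
1 · 2 · 2 · 3
2 · 1 · 1 · 3
gen 4: 1 · 3 · 0 · 2
1 · 0 · 1 · 2
2 · 3 · 2 · 3
2 · 1 · 1 · 3
gen 5: 1 · 3 · 0 · 2
2 · 0 · 1 · 2
2 · 3 · 2 · 3
2 · 1 · 1 · 3
gen 6: 1 · 3 · 0 · 2
3 · 0 · 1 · 2
2 · 3 · 2 · 3
2 · 1 · 1 · 3
gen 7: 2 · 3 · 0 · 2
0 · 1 · 1 · 2
3 · 3 · 2 · 3
2 · 1 · 1 · 3
gen 8: 2 · 3 · 0 · 2
1 · 1 · 1 · 2
3 · 3 · 2 · 3
2 · 1 · 1 · 3
gen 9: 2 · 3 · 0 · 2
2 · 1 · 1 · 2
3 · 3 · 2 · 3
2 · 1 · 1 · 3
gen 10: 2 · 3 · 0 · 2
3 · 1 · 1 · 2
3 · 3 · 2 · 3
2 · 1 · 1 · 3
gen 11: 3 · 3 · 0 · 2
1 · 3 · 1 · 2
1 · 0 · 3 · 3
3 · 2 · 1 · 3
gen 12: 3 · 3 · 0 · 2
2 · 3 · 1 · 2
1 · 0 · 3 · 3
3 · 2 · 1 · 3
gen 13: 3 · 3 · 0 · 2
3 · 3 · 1 · 2
1 · 0 · 3 · 3
3 · 2 · 1 · 3
gen 14: 1 · 1 · 1 · 2
2 · 1 · 2 · 2
2 · 1 · 3 · 3
3 · 2 · 1 · 3
gen 15: 1 · 1 · 1 · 2
3 · 1 · 2 · 2
2 · 1 · 3 · 3
3 · 2 · 1 · 3

1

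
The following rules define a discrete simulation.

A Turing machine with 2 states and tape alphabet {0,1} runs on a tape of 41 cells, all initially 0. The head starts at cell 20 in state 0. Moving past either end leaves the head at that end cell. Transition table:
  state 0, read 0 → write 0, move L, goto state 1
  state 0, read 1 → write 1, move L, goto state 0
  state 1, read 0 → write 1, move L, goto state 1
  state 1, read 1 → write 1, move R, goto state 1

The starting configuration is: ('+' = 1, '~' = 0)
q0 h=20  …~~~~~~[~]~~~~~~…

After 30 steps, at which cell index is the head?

9

gen 0: q0 h=20  …~~~~~~[~]~~~~~~…
gen 1: q1 h=19  …~~~~~~[~]~~~~~~…
gen 2: q1 h=18  …~~~~~~[~]+~~~~~…
gen 3: q1 h=17  …~~~~~~[~]++~~~~…
gen 4: q1 h=16  …~~~~~~[~]+++~~~…
gen 5: q1 h=15  …~~~~~~[~]++++~~…
gen 6: q1 h=14  …~~~~~~[~]+++++~…
gen 7: q1 h=13  …~~~~~~[~]++++++…
gen 8: q1 h=12  …~~~~~~[~]++++++…
gen 9: q1 h=11  …~~~~~~[~]++++++…
gen 10: q1 h=10  …~~~~~~[~]++++++…
gen 11: q1 h= 9  …~~~~~~[~]++++++…
gen 12: q1 h= 8  …~~~~~~[~]++++++…
gen 13: q1 h= 7  …~~~~~~[~]++++++…
gen 14: q1 h= 6  |~~~~~~[~]++++++…
gen 15: q1 h= 5  |~~~~~[~]++++++…
gen 16: q1 h= 4  |~~~~[~]++++++…
gen 17: q1 h= 3  |~~~[~]++++++…
gen 18: q1 h= 2  |~~[~]++++++…
gen 19: q1 h= 1  |~[~]++++++…
gen 20: q1 h= 0  |[~]++++++…
gen 21: q1 h= 0  |[+]++++++…
gen 22: q1 h= 1  |+[+]++++++…
gen 23: q1 h= 2  |++[+]++++++…
gen 24: q1 h= 3  |+++[+]++++++…
gen 25: q1 h= 4  |++++[+]++++++…
gen 26: q1 h= 5  |+++++[+]++++++…
gen 27: q1 h= 6  |++++++[+]++++++…
gen 28: q1 h= 7  …++++++[+]++++++…
gen 29: q1 h= 8  …++++++[+]++++++…
gen 30: q1 h= 9  …++++++[+]++++++…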